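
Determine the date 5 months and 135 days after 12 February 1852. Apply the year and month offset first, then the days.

Advancing 5 months and 135 days from February 12, 1852: first the month/year part, then the days.
month 2 + 5 = 7 → July 1852.
Day 12 is valid in July, giving July 12, 1852.
Now add 135 days from July 12, 1852.
July has 31 days, so 31 − 12 = 19 days remain after July 12, 1852; 135 − 19 = 116 left.
August 1852 has 31 days: 116 − 31 = 85 left.
September 1852 has 30 days: 85 − 30 = 55 left.
October 1852 has 31 days: 55 − 31 = 24 left.
24 days into November 1852 → November 24, 1852.

November 24, 1852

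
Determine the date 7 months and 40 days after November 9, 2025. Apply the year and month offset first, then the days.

July 19, 2026

Adding 7 months and 40 days from November 9, 2025: first the month/year part, then the days.
month 11 + 7 = 18, which is month 6 of year 2026 → June 2026.
Day 9 is valid in June, giving June 9, 2026.
Now add 40 days from June 9, 2026.
June has 30 days, so 30 − 9 = 21 days remain after June 9, 2026; 40 − 21 = 19 left.
19 days into July 2026 → July 19, 2026.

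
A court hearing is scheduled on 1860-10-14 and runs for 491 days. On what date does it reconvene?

February 17, 1862

Adding 491 days from October 14, 1860.
October has 31 days, so 31 − 14 = 17 days remain after October 14, 1860; 491 − 17 = 474 left.
November 1860 has 30 days: 474 − 30 = 444 left.
December 1860 has 31 days: 444 − 31 = 413 left.
January 1861 has 31 days: 413 − 31 = 382 left.
February 1861 has 28 days (1861 is not a leap year): 382 − 28 = 354 left.
March 1861 has 31 days: 354 − 31 = 323 left.
April 1861 has 30 days: 323 − 30 = 293 left.
May 1861 has 31 days: 293 − 31 = 262 left.
June 1861 has 30 days: 262 − 30 = 232 left.
July 1861 has 31 days: 232 − 31 = 201 left.
August 1861 has 31 days: 201 − 31 = 170 left.
September 1861 has 30 days: 170 − 30 = 140 left.
October 1861 has 31 days: 140 − 31 = 109 left.
November 1861 has 30 days: 109 − 30 = 79 left.
December 1861 has 31 days: 79 − 31 = 48 left.
January 1862 has 31 days: 48 − 31 = 17 left.
17 days into February 1862 → February 17, 1862.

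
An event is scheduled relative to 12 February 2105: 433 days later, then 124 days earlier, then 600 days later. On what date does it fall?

Adding 433 days from February 12, 2105:
February has 28 days, so 28 − 12 = 16 days remain after February 12, 2105; 433 − 16 = 417 left.
March 2105 has 31 days: 417 − 31 = 386 left.
April 2105 has 30 days: 386 − 30 = 356 left.
May 2105 has 31 days: 356 − 31 = 325 left.
June 2105 has 30 days: 325 − 30 = 295 left.
July 2105 has 31 days: 295 − 31 = 264 left.
August 2105 has 31 days: 264 − 31 = 233 left.
September 2105 has 30 days: 233 − 30 = 203 left.
October 2105 has 31 days: 203 − 31 = 172 left.
November 2105 has 30 days: 172 − 30 = 142 left.
December 2105 has 31 days: 142 − 31 = 111 left.
January 2106 has 31 days: 111 − 31 = 80 left.
February 2106 has 28 days (2106 is not a leap year): 80 − 28 = 52 left.
March 2106 has 31 days: 52 − 31 = 21 left.
21 days into April 2106 → April 21, 2106.
Subtracting 124 days from April 21, 2106:
Going back 21 days from April 21, 2106 reaches the end of the previous month; 124 − 21 = 103 left.
March 2106 has 31 days: 103 − 31 = 72 left.
February 2106 has 28 days (2106 is not a leap year): 72 − 28 = 44 left.
January 2106 has 31 days: 44 − 31 = 13 left.
December 2105 has 31 days; 31 − 13 = 18 → December 18, 2105.
Advancing 600 days from December 18, 2105:
December has 31 days, so 31 − 18 = 13 days remain after December 18, 2105; 600 − 13 = 587 left.
January 2106 has 31 days: 587 − 31 = 556 left.
February 2106 has 28 days (2106 is not a leap year): 556 − 28 = 528 left.
March 2106 has 31 days: 528 − 31 = 497 left.
April 2106 has 30 days: 497 − 30 = 467 left.
May 2106 has 31 days: 467 − 31 = 436 left.
June 2106 has 30 days: 436 − 30 = 406 left.
July 2106 has 31 days: 406 − 31 = 375 left.
August 2106 has 31 days: 375 − 31 = 344 left.
September 2106 has 30 days: 344 − 30 = 314 left.
October 2106 has 31 days: 314 − 31 = 283 left.
November 2106 has 30 days: 283 − 30 = 253 left.
December 2106 has 31 days: 253 − 31 = 222 left.
January 2107 has 31 days: 222 − 31 = 191 left.
February 2107 has 28 days (2107 is not a leap year): 191 − 28 = 163 left.
March 2107 has 31 days: 163 − 31 = 132 left.
April 2107 has 30 days: 132 − 30 = 102 left.
May 2107 has 31 days: 102 − 31 = 71 left.
June 2107 has 30 days: 71 − 30 = 41 left.
July 2107 has 31 days: 41 − 31 = 10 left.
10 days into August 2107 → August 10, 2107.

August 10, 2107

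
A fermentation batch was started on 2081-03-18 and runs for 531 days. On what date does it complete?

Advancing 531 days from March 18, 2081.
March has 31 days, so 31 − 18 = 13 days remain after March 18, 2081; 531 − 13 = 518 left.
April 2081 has 30 days: 518 − 30 = 488 left.
May 2081 has 31 days: 488 − 31 = 457 left.
June 2081 has 30 days: 457 − 30 = 427 left.
July 2081 has 31 days: 427 − 31 = 396 left.
August 2081 has 31 days: 396 − 31 = 365 left.
September 2081 has 30 days: 365 − 30 = 335 left.
October 2081 has 31 days: 335 − 31 = 304 left.
November 2081 has 30 days: 304 − 30 = 274 left.
December 2081 has 31 days: 274 − 31 = 243 left.
January 2082 has 31 days: 243 − 31 = 212 left.
February 2082 has 28 days (2082 is not a leap year): 212 − 28 = 184 left.
March 2082 has 31 days: 184 − 31 = 153 left.
April 2082 has 30 days: 153 − 30 = 123 left.
May 2082 has 31 days: 123 − 31 = 92 left.
June 2082 has 30 days: 92 − 30 = 62 left.
July 2082 has 31 days: 62 − 31 = 31 left.
31 days into August 2082 → August 31, 2082.

August 31, 2082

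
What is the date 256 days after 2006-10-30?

Advancing 256 days from October 30, 2006.
October has 31 days, so 31 − 30 = 1 day remains after October 30, 2006; 256 − 1 = 255 left.
November 2006 has 30 days: 255 − 30 = 225 left.
December 2006 has 31 days: 225 − 31 = 194 left.
January 2007 has 31 days: 194 − 31 = 163 left.
February 2007 has 28 days (2007 is not a leap year): 163 − 28 = 135 left.
March 2007 has 31 days: 135 − 31 = 104 left.
April 2007 has 30 days: 104 − 30 = 74 left.
May 2007 has 31 days: 74 − 31 = 43 left.
June 2007 has 30 days: 43 − 30 = 13 left.
13 days into July 2007 → July 13, 2007.

July 13, 2007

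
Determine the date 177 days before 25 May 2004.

November 30, 2003

Subtracting 177 days from May 25, 2004.
Going back 25 days from May 25, 2004 reaches the end of the previous month; 177 − 25 = 152 left.
April 2004 has 30 days: 152 − 30 = 122 left.
March 2004 has 31 days: 122 − 31 = 91 left.
February 2004 has 29 days (2004 is a leap year): 91 − 29 = 62 left.
January 2004 has 31 days: 62 − 31 = 31 left.
December 2003 has 31 days: 31 − 31 = 0 left.
November 2003 has 30 days; 30 − 0 = 30 → November 30, 2003.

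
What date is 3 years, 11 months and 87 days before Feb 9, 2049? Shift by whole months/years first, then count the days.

Subtracting 3 years, 11 months and 87 days from February 9, 2049: first the month/year part, then the days.
-3 years → 2046; month 2 − 11 = -9, which is month 3 of year 2045 → March 2045.
Day 9 is valid in March, giving March 9, 2045.
Now subtract 87 days from March 9, 2045.
Going back 9 days from March 9, 2045 reaches the end of the previous month; 87 − 9 = 78 left.
February 2045 has 28 days (2045 is not a leap year): 78 − 28 = 50 left.
January 2045 has 31 days: 50 − 31 = 19 left.
December 2044 has 31 days; 31 − 19 = 12 → December 12, 2044.

December 12, 2044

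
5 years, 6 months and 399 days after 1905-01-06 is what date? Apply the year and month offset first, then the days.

Advancing 5 years, 6 months and 399 days from January 6, 1905: first the month/year part, then the days.
+5 years → 1910; month 1 + 6 = 7 → July 1910.
Day 6 is valid in July, giving July 6, 1910.
Now add 399 days from July 6, 1910.
July has 31 days, so 31 − 6 = 25 days remain after July 6, 1910; 399 − 25 = 374 left.
August 1910 has 31 days: 374 − 31 = 343 left.
September 1910 has 30 days: 343 − 30 = 313 left.
October 1910 has 31 days: 313 − 31 = 282 left.
November 1910 has 30 days: 282 − 30 = 252 left.
December 1910 has 31 days: 252 − 31 = 221 left.
January 1911 has 31 days: 221 − 31 = 190 left.
February 1911 has 28 days (1911 is not a leap year): 190 − 28 = 162 left.
March 1911 has 31 days: 162 − 31 = 131 left.
April 1911 has 30 days: 131 − 30 = 101 left.
May 1911 has 31 days: 101 − 31 = 70 left.
June 1911 has 30 days: 70 − 30 = 40 left.
July 1911 has 31 days: 40 − 31 = 9 left.
9 days into August 1911 → August 9, 1911.

August 9, 1911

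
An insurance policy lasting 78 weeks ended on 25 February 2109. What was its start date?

Subtracting 78 weeks = 546 days from February 25, 2109.
Going back 25 days from February 25, 2109 reaches the end of the previous month; 546 − 25 = 521 left.
January 2109 has 31 days: 521 − 31 = 490 left.
December 2108 has 31 days: 490 − 31 = 459 left.
November 2108 has 30 days: 459 − 30 = 429 left.
October 2108 has 31 days: 429 − 31 = 398 left.
September 2108 has 30 days: 398 − 30 = 368 left.
August 2108 has 31 days: 368 − 31 = 337 left.
July 2108 has 31 days: 337 − 31 = 306 left.
June 2108 has 30 days: 306 − 30 = 276 left.
May 2108 has 31 days: 276 − 31 = 245 left.
April 2108 has 30 days: 245 − 30 = 215 left.
March 2108 has 31 days: 215 − 31 = 184 left.
February 2108 has 29 days (2108 is a leap year): 184 − 29 = 155 left.
January 2108 has 31 days: 155 − 31 = 124 left.
December 2107 has 31 days: 124 − 31 = 93 left.
November 2107 has 30 days: 93 − 30 = 63 left.
October 2107 has 31 days: 63 − 31 = 32 left.
September 2107 has 30 days: 32 − 30 = 2 left.
August 2107 has 31 days; 31 − 2 = 29 → August 29, 2107.

August 29, 2107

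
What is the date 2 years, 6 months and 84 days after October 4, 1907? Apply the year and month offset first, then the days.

June 27, 1910

Advancing 2 years, 6 months and 84 days from October 4, 1907: first the month/year part, then the days.
+2 years → 1909; month 10 + 6 = 16, which is month 4 of year 1910 → April 1910.
Day 4 is valid in April, giving April 4, 1910.
Now add 84 days from April 4, 1910.
April has 30 days, so 30 − 4 = 26 days remain after April 4, 1910; 84 − 26 = 58 left.
May 1910 has 31 days: 58 − 31 = 27 left.
27 days into June 1910 → June 27, 1910.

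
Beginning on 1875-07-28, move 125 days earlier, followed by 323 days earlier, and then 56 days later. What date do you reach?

July 1, 1874

Counting back 125 days from July 28, 1875:
Going back 28 days from July 28, 1875 reaches the end of the previous month; 125 − 28 = 97 left.
June 1875 has 30 days: 97 − 30 = 67 left.
May 1875 has 31 days: 67 − 31 = 36 left.
April 1875 has 30 days: 36 − 30 = 6 left.
March 1875 has 31 days; 31 − 6 = 25 → March 25, 1875.
Subtracting 323 days from March 25, 1875:
Going back 25 days from March 25, 1875 reaches the end of the previous month; 323 − 25 = 298 left.
February 1875 has 28 days (1875 is not a leap year): 298 − 28 = 270 left.
January 1875 has 31 days: 270 − 31 = 239 left.
December 1874 has 31 days: 239 − 31 = 208 left.
November 1874 has 30 days: 208 − 30 = 178 left.
October 1874 has 31 days: 178 − 31 = 147 left.
September 1874 has 30 days: 147 − 30 = 117 left.
August 1874 has 31 days: 117 − 31 = 86 left.
July 1874 has 31 days: 86 − 31 = 55 left.
June 1874 has 30 days: 55 − 30 = 25 left.
May 1874 has 31 days; 31 − 25 = 6 → May 6, 1874.
Counting forward 56 days from May 6, 1874:
May has 31 days, so 31 − 6 = 25 days remain after May 6, 1874; 56 − 25 = 31 left.
June 1874 has 30 days: 31 − 30 = 1 left.
1 day into July 1874 → July 1, 1874.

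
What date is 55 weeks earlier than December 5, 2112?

November 16, 2111

Going back 55 weeks = 385 days from December 5, 2112.
Going back 5 days from December 5, 2112 reaches the end of the previous month; 385 − 5 = 380 left.
November 2112 has 30 days: 380 − 30 = 350 left.
October 2112 has 31 days: 350 − 31 = 319 left.
September 2112 has 30 days: 319 − 30 = 289 left.
August 2112 has 31 days: 289 − 31 = 258 left.
July 2112 has 31 days: 258 − 31 = 227 left.
June 2112 has 30 days: 227 − 30 = 197 left.
May 2112 has 31 days: 197 − 31 = 166 left.
April 2112 has 30 days: 166 − 30 = 136 left.
March 2112 has 31 days: 136 − 31 = 105 left.
February 2112 has 29 days (2112 is a leap year): 105 − 29 = 76 left.
January 2112 has 31 days: 76 − 31 = 45 left.
December 2111 has 31 days: 45 − 31 = 14 left.
November 2111 has 30 days; 30 − 14 = 16 → November 16, 2111.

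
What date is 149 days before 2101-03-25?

October 27, 2100

Counting back 149 days from March 25, 2101.
Going back 25 days from March 25, 2101 reaches the end of the previous month; 149 − 25 = 124 left.
February 2101 has 28 days (2101 is not a leap year): 124 − 28 = 96 left.
January 2101 has 31 days: 96 − 31 = 65 left.
December 2100 has 31 days: 65 − 31 = 34 left.
November 2100 has 30 days: 34 − 30 = 4 left.
October 2100 has 31 days; 31 − 4 = 27 → October 27, 2100.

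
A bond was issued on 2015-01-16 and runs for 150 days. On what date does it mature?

June 15, 2015

Advancing 150 days from January 16, 2015.
January has 31 days, so 31 − 16 = 15 days remain after January 16, 2015; 150 − 15 = 135 left.
February 2015 has 28 days (2015 is not a leap year): 135 − 28 = 107 left.
March 2015 has 31 days: 107 − 31 = 76 left.
April 2015 has 30 days: 76 − 30 = 46 left.
May 2015 has 31 days: 46 − 31 = 15 left.
15 days into June 2015 → June 15, 2015.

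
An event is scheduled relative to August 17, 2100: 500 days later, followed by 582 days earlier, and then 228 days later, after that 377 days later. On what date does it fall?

January 22, 2102

Adding 500 days from August 17, 2100:
August has 31 days, so 31 − 17 = 14 days remain after August 17, 2100; 500 − 14 = 486 left.
September 2100 has 30 days: 486 − 30 = 456 left.
October 2100 has 31 days: 456 − 31 = 425 left.
November 2100 has 30 days: 425 − 30 = 395 left.
December 2100 has 31 days: 395 − 31 = 364 left.
January 2101 has 31 days: 364 − 31 = 333 left.
February 2101 has 28 days (2101 is not a leap year): 333 − 28 = 305 left.
March 2101 has 31 days: 305 − 31 = 274 left.
April 2101 has 30 days: 274 − 30 = 244 left.
May 2101 has 31 days: 244 − 31 = 213 left.
June 2101 has 30 days: 213 − 30 = 183 left.
July 2101 has 31 days: 183 − 31 = 152 left.
August 2101 has 31 days: 152 − 31 = 121 left.
September 2101 has 30 days: 121 − 30 = 91 left.
October 2101 has 31 days: 91 − 31 = 60 left.
November 2101 has 30 days: 60 − 30 = 30 left.
30 days into December 2101 → December 30, 2101.
Subtracting 582 days from December 30, 2101:
Going back 30 days from December 30, 2101 reaches the end of the previous month; 582 − 30 = 552 left.
November 2101 has 30 days: 552 − 30 = 522 left.
October 2101 has 31 days: 522 − 31 = 491 left.
September 2101 has 30 days: 491 − 30 = 461 left.
August 2101 has 31 days: 461 − 31 = 430 left.
July 2101 has 31 days: 430 − 31 = 399 left.
June 2101 has 30 days: 399 − 30 = 369 left.
May 2101 has 31 days: 369 − 31 = 338 left.
April 2101 has 30 days: 338 − 30 = 308 left.
March 2101 has 31 days: 308 − 31 = 277 left.
February 2101 has 28 days (2101 is not a leap year): 277 − 28 = 249 left.
January 2101 has 31 days: 249 − 31 = 218 left.
December 2100 has 31 days: 218 − 31 = 187 left.
November 2100 has 30 days: 187 − 30 = 157 left.
October 2100 has 31 days: 157 − 31 = 126 left.
September 2100 has 30 days: 126 − 30 = 96 left.
August 2100 has 31 days: 96 − 31 = 65 left.
July 2100 has 31 days: 65 − 31 = 34 left.
June 2100 has 30 days: 34 − 30 = 4 left.
May 2100 has 31 days; 31 − 4 = 27 → May 27, 2100.
Counting forward 228 days from May 27, 2100:
May has 31 days, so 31 − 27 = 4 days remain after May 27, 2100; 228 − 4 = 224 left.
June 2100 has 30 days: 224 − 30 = 194 left.
July 2100 has 31 days: 194 − 31 = 163 left.
August 2100 has 31 days: 163 − 31 = 132 left.
September 2100 has 30 days: 132 − 30 = 102 left.
October 2100 has 31 days: 102 − 31 = 71 left.
November 2100 has 30 days: 71 − 30 = 41 left.
December 2100 has 31 days: 41 − 31 = 10 left.
10 days into January 2101 → January 10, 2101.
Advancing 377 days from January 10, 2101:
January has 31 days, so 31 − 10 = 21 days remain after January 10, 2101; 377 − 21 = 356 left.
February 2101 has 28 days (2101 is not a leap year): 356 − 28 = 328 left.
March 2101 has 31 days: 328 − 31 = 297 left.
April 2101 has 30 days: 297 − 30 = 267 left.
May 2101 has 31 days: 267 − 31 = 236 left.
June 2101 has 30 days: 236 − 30 = 206 left.
July 2101 has 31 days: 206 − 31 = 175 left.
August 2101 has 31 days: 175 − 31 = 144 left.
September 2101 has 30 days: 144 − 30 = 114 left.
October 2101 has 31 days: 114 − 31 = 83 left.
November 2101 has 30 days: 83 − 30 = 53 left.
December 2101 has 31 days: 53 − 31 = 22 left.
22 days into January 2102 → January 22, 2102.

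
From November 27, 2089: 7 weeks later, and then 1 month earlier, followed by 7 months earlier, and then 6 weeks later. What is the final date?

June 26, 2089

Counting forward 7 weeks (= 49 days) from November 27, 2089:
November has 30 days, so 30 − 27 = 3 days remain after November 27, 2089; 49 − 3 = 46 left.
December 2089 has 31 days: 46 − 31 = 15 left.
15 days into January 2090 → January 15, 2090.
Subtracting 1 month from January 15, 2090:
month 1 − 1 = 0, which is month 12 of year 2089 → December 2089.
Day 15 is valid in December, giving December 15, 2089.
Subtracting 7 months from December 15, 2089:
month 12 − 7 = 5 → May 2089.
Day 15 is valid in May, giving May 15, 2089.
Advancing 6 weeks (= 42 days) from May 15, 2089:
May has 31 days, so 31 − 15 = 16 days remain after May 15, 2089; 42 − 16 = 26 left.
26 days into June 2089 → June 26, 2089.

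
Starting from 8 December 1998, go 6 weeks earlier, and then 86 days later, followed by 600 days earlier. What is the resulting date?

May 31, 1997

Subtracting 6 weeks (= 42 days) from December 8, 1998:
Going back 8 days from December 8, 1998 reaches the end of the previous month; 42 − 8 = 34 left.
November 1998 has 30 days: 34 − 30 = 4 left.
October 1998 has 31 days; 31 − 4 = 27 → October 27, 1998.
Counting forward 86 days from October 27, 1998:
October has 31 days, so 31 − 27 = 4 days remain after October 27, 1998; 86 − 4 = 82 left.
November 1998 has 30 days: 82 − 30 = 52 left.
December 1998 has 31 days: 52 − 31 = 21 left.
21 days into January 1999 → January 21, 1999.
Going back 600 days from January 21, 1999:
Going back 21 days from January 21, 1999 reaches the end of the previous month; 600 − 21 = 579 left.
December 1998 has 31 days: 579 − 31 = 548 left.
November 1998 has 30 days: 548 − 30 = 518 left.
October 1998 has 31 days: 518 − 31 = 487 left.
September 1998 has 30 days: 487 − 30 = 457 left.
August 1998 has 31 days: 457 − 31 = 426 left.
July 1998 has 31 days: 426 − 31 = 395 left.
June 1998 has 30 days: 395 − 30 = 365 left.
May 1998 has 31 days: 365 − 31 = 334 left.
April 1998 has 30 days: 334 − 30 = 304 left.
March 1998 has 31 days: 304 − 31 = 273 left.
February 1998 has 28 days (1998 is not a leap year): 273 − 28 = 245 left.
January 1998 has 31 days: 245 − 31 = 214 left.
December 1997 has 31 days: 214 − 31 = 183 left.
November 1997 has 30 days: 183 − 30 = 153 left.
October 1997 has 31 days: 153 − 31 = 122 left.
September 1997 has 30 days: 122 − 30 = 92 left.
August 1997 has 31 days: 92 − 31 = 61 left.
July 1997 has 31 days: 61 − 31 = 30 left.
June 1997 has 30 days: 30 − 30 = 0 left.
May 1997 has 31 days; 31 − 0 = 31 → May 31, 1997.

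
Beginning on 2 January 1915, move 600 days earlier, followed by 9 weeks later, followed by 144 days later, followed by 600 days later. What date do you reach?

Going back 600 days from January 2, 1915:
Going back 2 days from January 2, 1915 reaches the end of the previous month; 600 − 2 = 598 left.
December 1914 has 31 days: 598 − 31 = 567 left.
November 1914 has 30 days: 567 − 30 = 537 left.
October 1914 has 31 days: 537 − 31 = 506 left.
September 1914 has 30 days: 506 − 30 = 476 left.
August 1914 has 31 days: 476 − 31 = 445 left.
July 1914 has 31 days: 445 − 31 = 414 left.
June 1914 has 30 days: 414 − 30 = 384 left.
May 1914 has 31 days: 384 − 31 = 353 left.
April 1914 has 30 days: 353 − 30 = 323 left.
March 1914 has 31 days: 323 − 31 = 292 left.
February 1914 has 28 days (1914 is not a leap year): 292 − 28 = 264 left.
January 1914 has 31 days: 264 − 31 = 233 left.
December 1913 has 31 days: 233 − 31 = 202 left.
November 1913 has 30 days: 202 − 30 = 172 left.
October 1913 has 31 days: 172 − 31 = 141 left.
September 1913 has 30 days: 141 − 30 = 111 left.
August 1913 has 31 days: 111 − 31 = 80 left.
July 1913 has 31 days: 80 − 31 = 49 left.
June 1913 has 30 days: 49 − 30 = 19 left.
May 1913 has 31 days; 31 − 19 = 12 → May 12, 1913.
Counting forward 9 weeks (= 63 days) from May 12, 1913:
May has 31 days, so 31 − 12 = 19 days remain after May 12, 1913; 63 − 19 = 44 left.
June 1913 has 30 days: 44 − 30 = 14 left.
14 days into July 1913 → July 14, 1913.
Adding 144 days from July 14, 1913:
July has 31 days, so 31 − 14 = 17 days remain after July 14, 1913; 144 − 17 = 127 left.
August 1913 has 31 days: 127 − 31 = 96 left.
September 1913 has 30 days: 96 − 30 = 66 left.
October 1913 has 31 days: 66 − 31 = 35 left.
November 1913 has 30 days: 35 − 30 = 5 left.
5 days into December 1913 → December 5, 1913.
Adding 600 days from December 5, 1913:
December has 31 days, so 31 − 5 = 26 days remain after December 5, 1913; 600 − 26 = 574 left.
January 1914 has 31 days: 574 − 31 = 543 left.
February 1914 has 28 days (1914 is not a leap year): 543 − 28 = 515 left.
March 1914 has 31 days: 515 − 31 = 484 left.
April 1914 has 30 days: 484 − 30 = 454 left.
May 1914 has 31 days: 454 − 31 = 423 left.
June 1914 has 30 days: 423 − 30 = 393 left.
July 1914 has 31 days: 393 − 31 = 362 left.
August 1914 has 31 days: 362 − 31 = 331 left.
September 1914 has 30 days: 331 − 30 = 301 left.
October 1914 has 31 days: 301 − 31 = 270 left.
November 1914 has 30 days: 270 − 30 = 240 left.
December 1914 has 31 days: 240 − 31 = 209 left.
January 1915 has 31 days: 209 − 31 = 178 left.
February 1915 has 28 days (1915 is not a leap year): 178 − 28 = 150 left.
March 1915 has 31 days: 150 − 31 = 119 left.
April 1915 has 30 days: 119 − 30 = 89 left.
May 1915 has 31 days: 89 − 31 = 58 left.
June 1915 has 30 days: 58 − 30 = 28 left.
28 days into July 1915 → July 28, 1915.

July 28, 1915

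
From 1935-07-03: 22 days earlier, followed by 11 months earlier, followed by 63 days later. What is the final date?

Going back 22 days from July 3, 1935:
Going back 3 days from July 3, 1935 reaches the end of the previous month; 22 − 3 = 19 left.
June 1935 has 30 days; 30 − 19 = 11 → June 11, 1935.
Counting back 11 months from June 11, 1935:
month 6 − 11 = -5, which is month 7 of year 1934 → July 1934.
Day 11 is valid in July, giving July 11, 1934.
Advancing 63 days from July 11, 1934:
July has 31 days, so 31 − 11 = 20 days remain after July 11, 1934; 63 − 20 = 43 left.
August 1934 has 31 days: 43 − 31 = 12 left.
12 days into September 1934 → September 12, 1934.

September 12, 1934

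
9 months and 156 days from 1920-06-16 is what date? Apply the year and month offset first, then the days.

August 19, 1921

Counting forward 9 months and 156 days from June 16, 1920: first the month/year part, then the days.
month 6 + 9 = 15, which is month 3 of year 1921 → March 1921.
Day 16 is valid in March, giving March 16, 1921.
Now add 156 days from March 16, 1921.
March has 31 days, so 31 − 16 = 15 days remain after March 16, 1921; 156 − 15 = 141 left.
April 1921 has 30 days: 141 − 30 = 111 left.
May 1921 has 31 days: 111 − 31 = 80 left.
June 1921 has 30 days: 80 − 30 = 50 left.
July 1921 has 31 days: 50 − 31 = 19 left.
19 days into August 1921 → August 19, 1921.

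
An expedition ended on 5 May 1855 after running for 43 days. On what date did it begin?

Counting back 43 days from May 5, 1855.
Going back 5 days from May 5, 1855 reaches the end of the previous month; 43 − 5 = 38 left.
April 1855 has 30 days: 38 − 30 = 8 left.
March 1855 has 31 days; 31 − 8 = 23 → March 23, 1855.

March 23, 1855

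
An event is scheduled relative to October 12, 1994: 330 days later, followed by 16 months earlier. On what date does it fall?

Adding 330 days from October 12, 1994:
October has 31 days, so 31 − 12 = 19 days remain after October 12, 1994; 330 − 19 = 311 left.
November 1994 has 30 days: 311 − 30 = 281 left.
December 1994 has 31 days: 281 − 31 = 250 left.
January 1995 has 31 days: 250 − 31 = 219 left.
February 1995 has 28 days (1995 is not a leap year): 219 − 28 = 191 left.
March 1995 has 31 days: 191 − 31 = 160 left.
April 1995 has 30 days: 160 − 30 = 130 left.
May 1995 has 31 days: 130 − 31 = 99 left.
June 1995 has 30 days: 99 − 30 = 69 left.
July 1995 has 31 days: 69 − 31 = 38 left.
August 1995 has 31 days: 38 − 31 = 7 left.
7 days into September 1995 → September 7, 1995.
Subtracting 16 months from September 7, 1995:
month 9 − 16 = -7, which is month 5 of year 1994 → May 1994.
Day 7 is valid in May, giving May 7, 1994.

May 7, 1994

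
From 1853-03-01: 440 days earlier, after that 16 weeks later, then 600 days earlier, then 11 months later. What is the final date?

July 16, 1851

Counting back 440 days from March 1, 1853:
Going back 1 day from March 1, 1853 reaches the end of the previous month; 440 − 1 = 439 left.
February 1853 has 28 days (1853 is not a leap year): 439 − 28 = 411 left.
January 1853 has 31 days: 411 − 31 = 380 left.
December 1852 has 31 days: 380 − 31 = 349 left.
November 1852 has 30 days: 349 − 30 = 319 left.
October 1852 has 31 days: 319 − 31 = 288 left.
September 1852 has 30 days: 288 − 30 = 258 left.
August 1852 has 31 days: 258 − 31 = 227 left.
July 1852 has 31 days: 227 − 31 = 196 left.
June 1852 has 30 days: 196 − 30 = 166 left.
May 1852 has 31 days: 166 − 31 = 135 left.
April 1852 has 30 days: 135 − 30 = 105 left.
March 1852 has 31 days: 105 − 31 = 74 left.
February 1852 has 29 days (1852 is a leap year): 74 − 29 = 45 left.
January 1852 has 31 days: 45 − 31 = 14 left.
December 1851 has 31 days; 31 − 14 = 17 → December 17, 1851.
Counting forward 16 weeks (= 112 days) from December 17, 1851:
December has 31 days, so 31 − 17 = 14 days remain after December 17, 1851; 112 − 14 = 98 left.
January 1852 has 31 days: 98 − 31 = 67 left.
February 1852 has 29 days (1852 is a leap year): 67 − 29 = 38 left.
March 1852 has 31 days: 38 − 31 = 7 left.
7 days into April 1852 → April 7, 1852.
Going back 600 days from April 7, 1852:
Going back 7 days from April 7, 1852 reaches the end of the previous month; 600 − 7 = 593 left.
March 1852 has 31 days: 593 − 31 = 562 left.
February 1852 has 29 days (1852 is a leap year): 562 − 29 = 533 left.
January 1852 has 31 days: 533 − 31 = 502 left.
December 1851 has 31 days: 502 − 31 = 471 left.
November 1851 has 30 days: 471 − 30 = 441 left.
October 1851 has 31 days: 441 − 31 = 410 left.
September 1851 has 30 days: 410 − 30 = 380 left.
August 1851 has 31 days: 380 − 31 = 349 left.
July 1851 has 31 days: 349 − 31 = 318 left.
June 1851 has 30 days: 318 − 30 = 288 left.
May 1851 has 31 days: 288 − 31 = 257 left.
April 1851 has 30 days: 257 − 30 = 227 left.
March 1851 has 31 days: 227 − 31 = 196 left.
February 1851 has 28 days (1851 is not a leap year): 196 − 28 = 168 left.
January 1851 has 31 days: 168 − 31 = 137 left.
December 1850 has 31 days: 137 − 31 = 106 left.
November 1850 has 30 days: 106 − 30 = 76 left.
October 1850 has 31 days: 76 − 31 = 45 left.
September 1850 has 30 days: 45 − 30 = 15 left.
August 1850 has 31 days; 31 − 15 = 16 → August 16, 1850.
Counting forward 11 months from August 16, 1850:
month 8 + 11 = 19, which is month 7 of year 1851 → July 1851.
Day 16 is valid in July, giving July 16, 1851.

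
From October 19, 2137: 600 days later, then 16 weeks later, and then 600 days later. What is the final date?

Adding 600 days from October 19, 2137:
October has 31 days, so 31 − 19 = 12 days remain after October 19, 2137; 600 − 12 = 588 left.
November 2137 has 30 days: 588 − 30 = 558 left.
December 2137 has 31 days: 558 − 31 = 527 left.
January 2138 has 31 days: 527 − 31 = 496 left.
February 2138 has 28 days (2138 is not a leap year): 496 − 28 = 468 left.
March 2138 has 31 days: 468 − 31 = 437 left.
April 2138 has 30 days: 437 − 30 = 407 left.
May 2138 has 31 days: 407 − 31 = 376 left.
June 2138 has 30 days: 376 − 30 = 346 left.
July 2138 has 31 days: 346 − 31 = 315 left.
August 2138 has 31 days: 315 − 31 = 284 left.
September 2138 has 30 days: 284 − 30 = 254 left.
October 2138 has 31 days: 254 − 31 = 223 left.
November 2138 has 30 days: 223 − 30 = 193 left.
December 2138 has 31 days: 193 − 31 = 162 left.
January 2139 has 31 days: 162 − 31 = 131 left.
February 2139 has 28 days (2139 is not a leap year): 131 − 28 = 103 left.
March 2139 has 31 days: 103 − 31 = 72 left.
April 2139 has 30 days: 72 − 30 = 42 left.
May 2139 has 31 days: 42 − 31 = 11 left.
11 days into June 2139 → June 11, 2139.
Advancing 16 weeks (= 112 days) from June 11, 2139:
June has 30 days, so 30 − 11 = 19 days remain after June 11, 2139; 112 − 19 = 93 left.
July 2139 has 31 days: 93 − 31 = 62 left.
August 2139 has 31 days: 62 − 31 = 31 left.
September 2139 has 30 days: 31 − 30 = 1 left.
1 day into October 2139 → October 1, 2139.
Counting forward 600 days from October 1, 2139:
October has 31 days, so 31 − 1 = 30 days remain after October 1, 2139; 600 − 30 = 570 left.
November 2139 has 30 days: 570 − 30 = 540 left.
December 2139 has 31 days: 540 − 31 = 509 left.
January 2140 has 31 days: 509 − 31 = 478 left.
February 2140 has 29 days (2140 is a leap year): 478 − 29 = 449 left.
March 2140 has 31 days: 449 − 31 = 418 left.
April 2140 has 30 days: 418 − 30 = 388 left.
May 2140 has 31 days: 388 − 31 = 357 left.
June 2140 has 30 days: 357 − 30 = 327 left.
July 2140 has 31 days: 327 − 31 = 296 left.
August 2140 has 31 days: 296 − 31 = 265 left.
September 2140 has 30 days: 265 − 30 = 235 left.
October 2140 has 31 days: 235 − 31 = 204 left.
November 2140 has 30 days: 204 − 30 = 174 left.
December 2140 has 31 days: 174 − 31 = 143 left.
January 2141 has 31 days: 143 − 31 = 112 left.
February 2141 has 28 days (2141 is not a leap year): 112 − 28 = 84 left.
March 2141 has 31 days: 84 − 31 = 53 left.
April 2141 has 30 days: 53 − 30 = 23 left.
23 days into May 2141 → May 23, 2141.

May 23, 2141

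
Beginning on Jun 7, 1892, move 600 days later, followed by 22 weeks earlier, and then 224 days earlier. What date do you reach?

Advancing 600 days from June 7, 1892:
June has 30 days, so 30 − 7 = 23 days remain after June 7, 1892; 600 − 23 = 577 left.
July 1892 has 31 days: 577 − 31 = 546 left.
August 1892 has 31 days: 546 − 31 = 515 left.
September 1892 has 30 days: 515 − 30 = 485 left.
October 1892 has 31 days: 485 − 31 = 454 left.
November 1892 has 30 days: 454 − 30 = 424 left.
December 1892 has 31 days: 424 − 31 = 393 left.
January 1893 has 31 days: 393 − 31 = 362 left.
February 1893 has 28 days (1893 is not a leap year): 362 − 28 = 334 left.
March 1893 has 31 days: 334 − 31 = 303 left.
April 1893 has 30 days: 303 − 30 = 273 left.
May 1893 has 31 days: 273 − 31 = 242 left.
June 1893 has 30 days: 242 − 30 = 212 left.
July 1893 has 31 days: 212 − 31 = 181 left.
August 1893 has 31 days: 181 − 31 = 150 left.
September 1893 has 30 days: 150 − 30 = 120 left.
October 1893 has 31 days: 120 − 31 = 89 left.
November 1893 has 30 days: 89 − 30 = 59 left.
December 1893 has 31 days: 59 − 31 = 28 left.
28 days into January 1894 → January 28, 1894.
Counting back 22 weeks (= 154 days) from January 28, 1894:
Going back 28 days from January 28, 1894 reaches the end of the previous month; 154 − 28 = 126 left.
December 1893 has 31 days: 126 − 31 = 95 left.
November 1893 has 30 days: 95 − 30 = 65 left.
October 1893 has 31 days: 65 − 31 = 34 left.
September 1893 has 30 days: 34 − 30 = 4 left.
August 1893 has 31 days; 31 − 4 = 27 → August 27, 1893.
Counting back 224 days from August 27, 1893:
Going back 27 days from August 27, 1893 reaches the end of the previous month; 224 − 27 = 197 left.
July 1893 has 31 days: 197 − 31 = 166 left.
June 1893 has 30 days: 166 − 30 = 136 left.
May 1893 has 31 days: 136 − 31 = 105 left.
April 1893 has 30 days: 105 − 30 = 75 left.
March 1893 has 31 days: 75 − 31 = 44 left.
February 1893 has 28 days (1893 is not a leap year): 44 − 28 = 16 left.
January 1893 has 31 days; 31 − 16 = 15 → January 15, 1893.

January 15, 1893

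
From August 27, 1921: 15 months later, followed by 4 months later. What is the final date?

March 27, 1923

Adding 15 months from August 27, 1921:
month 8 + 15 = 23, which is month 11 of year 1922 → November 1922.
Day 27 is valid in November, giving November 27, 1922.
Adding 4 months from November 27, 1922:
month 11 + 4 = 15, which is month 3 of year 1923 → March 1923.
Day 27 is valid in March, giving March 27, 1923.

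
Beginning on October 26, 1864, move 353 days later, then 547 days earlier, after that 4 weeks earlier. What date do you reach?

Counting forward 353 days from October 26, 1864:
October has 31 days, so 31 − 26 = 5 days remain after October 26, 1864; 353 − 5 = 348 left.
November 1864 has 30 days: 348 − 30 = 318 left.
December 1864 has 31 days: 318 − 31 = 287 left.
January 1865 has 31 days: 287 − 31 = 256 left.
February 1865 has 28 days (1865 is not a leap year): 256 − 28 = 228 left.
March 1865 has 31 days: 228 − 31 = 197 left.
April 1865 has 30 days: 197 − 30 = 167 left.
May 1865 has 31 days: 167 − 31 = 136 left.
June 1865 has 30 days: 136 − 30 = 106 left.
July 1865 has 31 days: 106 − 31 = 75 left.
August 1865 has 31 days: 75 − 31 = 44 left.
September 1865 has 30 days: 44 − 30 = 14 left.
14 days into October 1865 → October 14, 1865.
Subtracting 547 days from October 14, 1865:
Going back 14 days from October 14, 1865 reaches the end of the previous month; 547 − 14 = 533 left.
September 1865 has 30 days: 533 − 30 = 503 left.
August 1865 has 31 days: 503 − 31 = 472 left.
July 1865 has 31 days: 472 − 31 = 441 left.
June 1865 has 30 days: 441 − 30 = 411 left.
May 1865 has 31 days: 411 − 31 = 380 left.
April 1865 has 30 days: 380 − 30 = 350 left.
March 1865 has 31 days: 350 − 31 = 319 left.
February 1865 has 28 days (1865 is not a leap year): 319 − 28 = 291 left.
January 1865 has 31 days: 291 − 31 = 260 left.
December 1864 has 31 days: 260 − 31 = 229 left.
November 1864 has 30 days: 229 − 30 = 199 left.
October 1864 has 31 days: 199 − 31 = 168 left.
September 1864 has 30 days: 168 − 30 = 138 left.
August 1864 has 31 days: 138 − 31 = 107 left.
July 1864 has 31 days: 107 − 31 = 76 left.
June 1864 has 30 days: 76 − 30 = 46 left.
May 1864 has 31 days: 46 − 31 = 15 left.
April 1864 has 30 days; 30 − 15 = 15 → April 15, 1864.
Going back 4 weeks (= 28 days) from April 15, 1864:
Going back 15 days from April 15, 1864 reaches the end of the previous month; 28 − 15 = 13 left.
March 1864 has 31 days; 31 − 13 = 18 → March 18, 1864.

March 18, 1864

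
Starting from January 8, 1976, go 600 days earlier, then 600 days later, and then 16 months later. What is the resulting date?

Subtracting 600 days from January 8, 1976:
Going back 8 days from January 8, 1976 reaches the end of the previous month; 600 − 8 = 592 left.
December 1975 has 31 days: 592 − 31 = 561 left.
November 1975 has 30 days: 561 − 30 = 531 left.
October 1975 has 31 days: 531 − 31 = 500 left.
September 1975 has 30 days: 500 − 30 = 470 left.
August 1975 has 31 days: 470 − 31 = 439 left.
July 1975 has 31 days: 439 − 31 = 408 left.
June 1975 has 30 days: 408 − 30 = 378 left.
May 1975 has 31 days: 378 − 31 = 347 left.
April 1975 has 30 days: 347 − 30 = 317 left.
March 1975 has 31 days: 317 − 31 = 286 left.
February 1975 has 28 days (1975 is not a leap year): 286 − 28 = 258 left.
January 1975 has 31 days: 258 − 31 = 227 left.
December 1974 has 31 days: 227 − 31 = 196 left.
November 1974 has 30 days: 196 − 30 = 166 left.
October 1974 has 31 days: 166 − 31 = 135 left.
September 1974 has 30 days: 135 − 30 = 105 left.
August 1974 has 31 days: 105 − 31 = 74 left.
July 1974 has 31 days: 74 − 31 = 43 left.
June 1974 has 30 days: 43 − 30 = 13 left.
May 1974 has 31 days; 31 − 13 = 18 → May 18, 1974.
Advancing 600 days from May 18, 1974:
May has 31 days, so 31 − 18 = 13 days remain after May 18, 1974; 600 − 13 = 587 left.
June 1974 has 30 days: 587 − 30 = 557 left.
July 1974 has 31 days: 557 − 31 = 526 left.
August 1974 has 31 days: 526 − 31 = 495 left.
September 1974 has 30 days: 495 − 30 = 465 left.
October 1974 has 31 days: 465 − 31 = 434 left.
November 1974 has 30 days: 434 − 30 = 404 left.
December 1974 has 31 days: 404 − 31 = 373 left.
January 1975 has 31 days: 373 − 31 = 342 left.
February 1975 has 28 days (1975 is not a leap year): 342 − 28 = 314 left.
March 1975 has 31 days: 314 − 31 = 283 left.
April 1975 has 30 days: 283 − 30 = 253 left.
May 1975 has 31 days: 253 − 31 = 222 left.
June 1975 has 30 days: 222 − 30 = 192 left.
July 1975 has 31 days: 192 − 31 = 161 left.
August 1975 has 31 days: 161 − 31 = 130 left.
September 1975 has 30 days: 130 − 30 = 100 left.
October 1975 has 31 days: 100 − 31 = 69 left.
November 1975 has 30 days: 69 − 30 = 39 left.
December 1975 has 31 days: 39 − 31 = 8 left.
8 days into January 1976 → January 8, 1976.
Adding 16 months from January 8, 1976:
month 1 + 16 = 17, which is month 5 of year 1977 → May 1977.
Day 8 is valid in May, giving May 8, 1977.

May 8, 1977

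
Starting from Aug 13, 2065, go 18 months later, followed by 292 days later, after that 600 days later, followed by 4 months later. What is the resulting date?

Counting forward 18 months from August 13, 2065:
month 8 + 18 = 26, which is month 2 of year 2067 → February 2067.
Day 13 is valid in February, giving February 13, 2067.
Adding 292 days from February 13, 2067:
February has 28 days, so 28 − 13 = 15 days remain after February 13, 2067; 292 − 15 = 277 left.
March 2067 has 31 days: 277 − 31 = 246 left.
April 2067 has 30 days: 246 − 30 = 216 left.
May 2067 has 31 days: 216 − 31 = 185 left.
June 2067 has 30 days: 185 − 30 = 155 left.
July 2067 has 31 days: 155 − 31 = 124 left.
August 2067 has 31 days: 124 − 31 = 93 left.
September 2067 has 30 days: 93 − 30 = 63 left.
October 2067 has 31 days: 63 − 31 = 32 left.
November 2067 has 30 days: 32 − 30 = 2 left.
2 days into December 2067 → December 2, 2067.
Adding 600 days from December 2, 2067:
December has 31 days, so 31 − 2 = 29 days remain after December 2, 2067; 600 − 29 = 571 left.
January 2068 has 31 days: 571 − 31 = 540 left.
February 2068 has 29 days (2068 is a leap year): 540 − 29 = 511 left.
March 2068 has 31 days: 511 − 31 = 480 left.
April 2068 has 30 days: 480 − 30 = 450 left.
May 2068 has 31 days: 450 − 31 = 419 left.
June 2068 has 30 days: 419 − 30 = 389 left.
July 2068 has 31 days: 389 − 31 = 358 left.
August 2068 has 31 days: 358 − 31 = 327 left.
September 2068 has 30 days: 327 − 30 = 297 left.
October 2068 has 31 days: 297 − 31 = 266 left.
November 2068 has 30 days: 266 − 30 = 236 left.
December 2068 has 31 days: 236 − 31 = 205 left.
January 2069 has 31 days: 205 − 31 = 174 left.
February 2069 has 28 days (2069 is not a leap year): 174 − 28 = 146 left.
March 2069 has 31 days: 146 − 31 = 115 left.
April 2069 has 30 days: 115 − 30 = 85 left.
May 2069 has 31 days: 85 − 31 = 54 left.
June 2069 has 30 days: 54 − 30 = 24 left.
24 days into July 2069 → July 24, 2069.
Counting forward 4 months from July 24, 2069:
month 7 + 4 = 11 → November 2069.
Day 24 is valid in November, giving November 24, 2069.

November 24, 2069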